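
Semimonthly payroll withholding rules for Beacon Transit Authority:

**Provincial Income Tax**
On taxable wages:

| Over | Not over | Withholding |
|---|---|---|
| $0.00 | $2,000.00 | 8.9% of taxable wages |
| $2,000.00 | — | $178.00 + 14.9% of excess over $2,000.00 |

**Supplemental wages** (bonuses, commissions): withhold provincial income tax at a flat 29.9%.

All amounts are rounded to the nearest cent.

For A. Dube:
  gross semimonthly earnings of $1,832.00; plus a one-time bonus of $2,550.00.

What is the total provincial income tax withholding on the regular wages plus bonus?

Provincial Income Tax: taxable = $1,832.00
  8.9% × $1,832.00 = $163.05
Supplemental (29.9% flat on bonus): 29.9% × $2,550.00 = $762.45
Total provincial income tax: $163.05 + $762.45 = $925.50

$925.50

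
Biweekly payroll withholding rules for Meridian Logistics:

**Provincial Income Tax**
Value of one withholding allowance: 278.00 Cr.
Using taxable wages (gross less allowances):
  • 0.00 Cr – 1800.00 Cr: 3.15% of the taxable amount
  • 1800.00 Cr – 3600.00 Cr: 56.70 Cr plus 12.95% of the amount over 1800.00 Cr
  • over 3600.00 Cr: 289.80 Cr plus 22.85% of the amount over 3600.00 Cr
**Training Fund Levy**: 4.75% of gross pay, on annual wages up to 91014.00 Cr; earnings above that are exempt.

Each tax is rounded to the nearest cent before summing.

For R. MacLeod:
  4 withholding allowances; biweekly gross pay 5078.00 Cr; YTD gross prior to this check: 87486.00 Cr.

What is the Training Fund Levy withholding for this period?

167.58 Cr

Training Fund Levy: cap 91014.00 Cr − YTD 87486.00 Cr = 3528.00 Cr subject; 4.75% × 3528.00 Cr = 167.58 Cr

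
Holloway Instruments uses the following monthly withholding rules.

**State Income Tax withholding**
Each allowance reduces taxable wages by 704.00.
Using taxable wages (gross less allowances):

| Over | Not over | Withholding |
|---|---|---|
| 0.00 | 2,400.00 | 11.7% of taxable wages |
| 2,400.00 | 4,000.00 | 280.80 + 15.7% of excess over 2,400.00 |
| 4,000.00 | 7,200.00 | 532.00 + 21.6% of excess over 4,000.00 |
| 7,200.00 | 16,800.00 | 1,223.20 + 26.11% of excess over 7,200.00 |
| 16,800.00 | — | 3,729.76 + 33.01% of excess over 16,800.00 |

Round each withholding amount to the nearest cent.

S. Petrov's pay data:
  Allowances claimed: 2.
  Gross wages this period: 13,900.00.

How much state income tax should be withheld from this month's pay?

2,604.94

State Income Tax: taxable = 13,900.00 − 2×704.00 = 12,492.00
  1,223.20 + 26.11% × (12,492.00 − 7,200.00) = 1,223.20 + 26.11% × 5,292.00 = 2,604.94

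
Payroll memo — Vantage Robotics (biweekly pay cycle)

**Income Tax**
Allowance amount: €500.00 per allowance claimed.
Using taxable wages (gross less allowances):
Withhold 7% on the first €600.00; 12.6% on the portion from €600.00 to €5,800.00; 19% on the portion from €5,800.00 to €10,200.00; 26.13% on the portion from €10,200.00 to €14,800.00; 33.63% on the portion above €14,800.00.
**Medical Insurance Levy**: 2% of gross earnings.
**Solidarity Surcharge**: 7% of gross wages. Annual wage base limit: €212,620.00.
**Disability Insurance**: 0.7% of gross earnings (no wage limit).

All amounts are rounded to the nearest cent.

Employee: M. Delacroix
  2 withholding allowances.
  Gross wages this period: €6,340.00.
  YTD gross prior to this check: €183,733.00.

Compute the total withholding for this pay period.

Income Tax: taxable = €6,340.00 − 2×€500.00 = €5,340.00
  €42.00 + 12.6% × (€5,340.00 − €600.00) = €42.00 + 12.6% × €4,740.00 = €639.24
Medical Insurance Levy: 2% × €6,340.00 = €126.80
Solidarity Surcharge: 7% × €6,340.00 = €443.80
Disability Insurance: 0.7% × €6,340.00 = €44.38
Total: €639.24 + €126.80 + €443.80 + €44.38 = €1,254.22

€1,254.22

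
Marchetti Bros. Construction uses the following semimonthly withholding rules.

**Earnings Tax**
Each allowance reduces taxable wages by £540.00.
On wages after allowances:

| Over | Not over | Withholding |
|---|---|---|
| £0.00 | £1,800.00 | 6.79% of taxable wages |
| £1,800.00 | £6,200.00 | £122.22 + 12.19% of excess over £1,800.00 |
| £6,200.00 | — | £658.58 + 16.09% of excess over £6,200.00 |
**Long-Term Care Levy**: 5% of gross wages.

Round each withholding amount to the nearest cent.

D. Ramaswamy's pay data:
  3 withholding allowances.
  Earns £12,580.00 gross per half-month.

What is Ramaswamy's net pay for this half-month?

£10,526.54

Earnings Tax: taxable = £12,580.00 − 3×£540.00 = £10,960.00
  £658.58 + 16.09% × (£10,960.00 − £6,200.00) = £658.58 + 16.09% × £4,760.00 = £1,424.46
Long-Term Care Levy: 5% × £12,580.00 = £629.00
Total withheld: £1,424.46 + £629.00 = £2,053.46
Net pay: £12,580.00 − £2,053.46 = £10,526.54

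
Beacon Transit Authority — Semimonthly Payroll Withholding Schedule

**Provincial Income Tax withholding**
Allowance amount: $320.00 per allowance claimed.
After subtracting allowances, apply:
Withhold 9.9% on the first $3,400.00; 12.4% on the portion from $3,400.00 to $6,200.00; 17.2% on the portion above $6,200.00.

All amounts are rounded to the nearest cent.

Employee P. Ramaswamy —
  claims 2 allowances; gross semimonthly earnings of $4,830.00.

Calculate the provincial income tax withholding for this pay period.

Provincial Income Tax: taxable = $4,830.00 − 2×$320.00 = $4,190.00
  $336.60 + 12.4% × ($4,190.00 − $3,400.00) = $336.60 + 12.4% × $790.00 = $434.56

$434.56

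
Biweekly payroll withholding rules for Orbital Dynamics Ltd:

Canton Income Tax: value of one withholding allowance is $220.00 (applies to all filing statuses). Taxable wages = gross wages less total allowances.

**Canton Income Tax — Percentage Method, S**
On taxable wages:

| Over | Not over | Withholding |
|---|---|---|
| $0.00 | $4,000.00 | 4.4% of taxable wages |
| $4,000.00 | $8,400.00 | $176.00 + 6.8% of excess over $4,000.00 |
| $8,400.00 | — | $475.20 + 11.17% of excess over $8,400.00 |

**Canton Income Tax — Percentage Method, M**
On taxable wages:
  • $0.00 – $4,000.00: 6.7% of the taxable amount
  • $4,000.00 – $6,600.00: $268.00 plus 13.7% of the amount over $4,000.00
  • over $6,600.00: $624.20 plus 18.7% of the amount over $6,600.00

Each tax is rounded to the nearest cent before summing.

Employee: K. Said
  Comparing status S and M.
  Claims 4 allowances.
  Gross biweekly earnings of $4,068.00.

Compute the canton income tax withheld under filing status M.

Canton Income Tax (M): taxable = $4,068.00 − 4×$220.00 = $3,188.00
  6.7% × $3,188.00 = $213.60

$213.60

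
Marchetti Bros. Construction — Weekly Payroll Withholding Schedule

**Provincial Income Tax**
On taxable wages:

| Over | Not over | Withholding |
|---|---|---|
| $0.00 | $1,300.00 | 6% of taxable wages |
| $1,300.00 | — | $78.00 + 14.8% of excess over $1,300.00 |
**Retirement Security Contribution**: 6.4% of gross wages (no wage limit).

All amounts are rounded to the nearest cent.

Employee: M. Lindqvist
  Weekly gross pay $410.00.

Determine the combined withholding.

$50.84

Provincial Income Tax: taxable = $410.00
  6% × $410.00 = $24.60
Retirement Security Contribution: 6.4% × $410.00 = $26.24
Total: $24.60 + $26.24 = $50.84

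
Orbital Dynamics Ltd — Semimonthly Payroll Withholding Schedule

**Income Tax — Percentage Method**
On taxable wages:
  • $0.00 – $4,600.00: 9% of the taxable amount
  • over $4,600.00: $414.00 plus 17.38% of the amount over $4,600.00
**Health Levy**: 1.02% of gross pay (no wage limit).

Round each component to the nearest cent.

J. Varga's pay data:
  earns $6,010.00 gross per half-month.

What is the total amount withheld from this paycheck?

$720.36

Income Tax: taxable = $6,010.00
  $414.00 + 17.38% × ($6,010.00 − $4,600.00) = $414.00 + 17.38% × $1,410.00 = $659.06
Health Levy: 1.02% × $6,010.00 = $61.30
Total: $659.06 + $61.30 = $720.36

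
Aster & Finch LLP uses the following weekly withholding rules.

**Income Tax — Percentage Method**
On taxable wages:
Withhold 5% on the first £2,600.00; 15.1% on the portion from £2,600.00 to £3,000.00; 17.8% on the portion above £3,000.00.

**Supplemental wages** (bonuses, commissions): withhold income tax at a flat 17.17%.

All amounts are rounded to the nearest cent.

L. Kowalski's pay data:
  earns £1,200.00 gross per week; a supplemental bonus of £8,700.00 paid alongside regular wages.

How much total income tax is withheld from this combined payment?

Income Tax: taxable = £1,200.00
  5% × £1,200.00 = £60.00
Supplemental (17.17% flat on bonus): 17.17% × £8,700.00 = £1,493.79
Total income tax: £60.00 + £1,493.79 = £1,553.79

£1,553.79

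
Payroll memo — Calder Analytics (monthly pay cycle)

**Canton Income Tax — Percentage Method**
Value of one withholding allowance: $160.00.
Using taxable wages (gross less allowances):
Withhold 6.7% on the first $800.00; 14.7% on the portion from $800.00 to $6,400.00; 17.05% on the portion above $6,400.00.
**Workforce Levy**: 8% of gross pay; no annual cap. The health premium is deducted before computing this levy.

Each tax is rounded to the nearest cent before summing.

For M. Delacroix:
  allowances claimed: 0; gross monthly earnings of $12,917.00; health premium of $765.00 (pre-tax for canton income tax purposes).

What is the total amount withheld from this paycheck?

Canton Income Tax: taxable = $12,917.00 − $765.00 = $12,152.00
  $876.80 + 17.05% × ($12,152.00 − $6,400.00) = $876.80 + 17.05% × $5,752.00 = $1,857.52
Workforce Levy: 8% × $12,152.00 = $972.16
Total: $1,857.52 + $972.16 = $2,829.68

$2,829.68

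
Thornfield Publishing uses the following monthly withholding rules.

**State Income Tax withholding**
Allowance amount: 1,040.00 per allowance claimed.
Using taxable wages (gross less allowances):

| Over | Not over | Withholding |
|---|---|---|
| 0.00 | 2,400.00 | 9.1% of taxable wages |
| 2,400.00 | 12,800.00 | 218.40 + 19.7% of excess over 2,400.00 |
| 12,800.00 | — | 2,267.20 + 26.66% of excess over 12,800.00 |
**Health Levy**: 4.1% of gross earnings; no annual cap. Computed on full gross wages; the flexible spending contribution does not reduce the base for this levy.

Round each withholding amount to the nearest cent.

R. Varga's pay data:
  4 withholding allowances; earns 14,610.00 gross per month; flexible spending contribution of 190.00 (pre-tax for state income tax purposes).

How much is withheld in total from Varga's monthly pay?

2,365.83

State Income Tax: taxable = 14,610.00 − 190.00 − 4×1,040.00 = 10,260.00
  218.40 + 19.7% × (10,260.00 − 2,400.00) = 218.40 + 19.7% × 7,860.00 = 1,766.82
Health Levy: 4.1% × 14,610.00 = 599.01
Total: 1,766.82 + 599.01 = 2,365.83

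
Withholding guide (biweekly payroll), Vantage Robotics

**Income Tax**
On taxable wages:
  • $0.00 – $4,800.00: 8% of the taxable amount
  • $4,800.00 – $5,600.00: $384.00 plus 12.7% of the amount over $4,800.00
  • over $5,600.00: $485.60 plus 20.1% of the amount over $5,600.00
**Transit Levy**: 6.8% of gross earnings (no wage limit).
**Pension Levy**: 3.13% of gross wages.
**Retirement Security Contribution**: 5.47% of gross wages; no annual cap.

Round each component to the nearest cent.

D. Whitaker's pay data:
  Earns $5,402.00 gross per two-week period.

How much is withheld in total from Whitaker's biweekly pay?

Income Tax: taxable = $5,402.00
  $384.00 + 12.7% × ($5,402.00 − $4,800.00) = $384.00 + 12.7% × $602.00 = $460.45
Transit Levy: 6.8% × $5,402.00 = $367.34
Pension Levy: 3.13% × $5,402.00 = $169.08
Retirement Security Contribution: 5.47% × $5,402.00 = $295.49
Total: $460.45 + $367.34 + $169.08 + $295.49 = $1,292.36

$1,292.36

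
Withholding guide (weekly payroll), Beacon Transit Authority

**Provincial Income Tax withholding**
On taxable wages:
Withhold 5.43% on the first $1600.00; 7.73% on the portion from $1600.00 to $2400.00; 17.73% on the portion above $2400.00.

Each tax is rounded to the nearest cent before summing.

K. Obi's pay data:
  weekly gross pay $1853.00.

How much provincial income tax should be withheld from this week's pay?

$106.44

Provincial Income Tax: taxable = $1853.00
  $86.88 + 7.73% × ($1853.00 − $1600.00) = $86.88 + 7.73% × $253.00 = $106.44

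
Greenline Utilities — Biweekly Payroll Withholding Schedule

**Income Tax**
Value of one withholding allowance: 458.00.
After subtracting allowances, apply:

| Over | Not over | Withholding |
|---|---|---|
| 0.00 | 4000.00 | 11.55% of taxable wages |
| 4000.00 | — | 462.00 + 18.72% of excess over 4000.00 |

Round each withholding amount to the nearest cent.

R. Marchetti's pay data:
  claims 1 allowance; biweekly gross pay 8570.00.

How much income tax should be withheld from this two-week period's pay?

Income Tax: taxable = 8570.00 − 1×458.00 = 8112.00
  462.00 + 18.72% × (8112.00 − 4000.00) = 462.00 + 18.72% × 4112.00 = 1231.77

1231.77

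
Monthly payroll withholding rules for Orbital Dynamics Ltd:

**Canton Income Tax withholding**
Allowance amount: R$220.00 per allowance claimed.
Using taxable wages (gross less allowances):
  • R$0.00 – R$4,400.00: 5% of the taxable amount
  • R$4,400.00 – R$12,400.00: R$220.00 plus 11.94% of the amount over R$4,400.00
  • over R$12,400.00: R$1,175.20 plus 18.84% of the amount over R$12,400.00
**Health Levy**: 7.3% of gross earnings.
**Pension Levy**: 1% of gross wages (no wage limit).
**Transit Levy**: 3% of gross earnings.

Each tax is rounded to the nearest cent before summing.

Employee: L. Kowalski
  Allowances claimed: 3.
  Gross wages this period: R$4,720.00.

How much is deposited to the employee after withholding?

R$3,983.64

Canton Income Tax: taxable = R$4,720.00 − 3×R$220.00 = R$4,060.00
  5% × R$4,060.00 = R$203.00
Health Levy: 7.3% × R$4,720.00 = R$344.56
Pension Levy: 1% × R$4,720.00 = R$47.20
Transit Levy: 3% × R$4,720.00 = R$141.60
Total withheld: R$203.00 + R$344.56 + R$47.20 + R$141.60 = R$736.36
Net pay: R$4,720.00 − R$736.36 = R$3,983.64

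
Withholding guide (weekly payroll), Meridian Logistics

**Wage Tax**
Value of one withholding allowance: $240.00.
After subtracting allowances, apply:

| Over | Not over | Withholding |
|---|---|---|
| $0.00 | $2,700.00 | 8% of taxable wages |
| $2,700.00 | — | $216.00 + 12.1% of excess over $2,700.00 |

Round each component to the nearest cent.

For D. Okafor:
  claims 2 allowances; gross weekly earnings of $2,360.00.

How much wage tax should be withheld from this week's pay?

Wage Tax: taxable = $2,360.00 − 2×$240.00 = $1,880.00
  8% × $1,880.00 = $150.40

$150.40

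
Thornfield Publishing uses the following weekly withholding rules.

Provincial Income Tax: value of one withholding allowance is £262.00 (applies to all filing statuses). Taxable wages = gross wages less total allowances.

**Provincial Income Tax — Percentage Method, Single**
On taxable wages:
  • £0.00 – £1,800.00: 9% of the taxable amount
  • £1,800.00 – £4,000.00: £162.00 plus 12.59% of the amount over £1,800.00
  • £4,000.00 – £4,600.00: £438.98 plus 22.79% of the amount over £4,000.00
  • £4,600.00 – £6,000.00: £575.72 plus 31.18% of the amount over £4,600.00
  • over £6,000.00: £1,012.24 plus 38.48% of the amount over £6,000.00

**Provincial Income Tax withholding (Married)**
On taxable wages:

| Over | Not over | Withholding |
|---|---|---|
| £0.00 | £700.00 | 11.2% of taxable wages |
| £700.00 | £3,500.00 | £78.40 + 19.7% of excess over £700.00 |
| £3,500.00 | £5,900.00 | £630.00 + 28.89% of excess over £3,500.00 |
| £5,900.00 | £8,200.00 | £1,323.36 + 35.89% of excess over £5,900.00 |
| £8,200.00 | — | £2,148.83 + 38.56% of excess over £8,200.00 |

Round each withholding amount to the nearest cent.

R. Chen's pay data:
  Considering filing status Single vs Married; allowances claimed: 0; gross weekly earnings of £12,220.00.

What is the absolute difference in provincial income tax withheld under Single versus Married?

Provincial Income Tax (Single): taxable = £12,220.00
  £1,012.24 + 38.48% × (£12,220.00 − £6,000.00) = £1,012.24 + 38.48% × £6,220.00 = £3,405.70
Provincial Income Tax (Married): taxable = £12,220.00
  £2,148.83 + 38.56% × (£12,220.00 − £8,200.00) = £2,148.83 + 38.56% × £4,020.00 = £3,698.94
Difference: |£3,405.70 − £3,698.94| = £293.24 (higher under Married)

£293.24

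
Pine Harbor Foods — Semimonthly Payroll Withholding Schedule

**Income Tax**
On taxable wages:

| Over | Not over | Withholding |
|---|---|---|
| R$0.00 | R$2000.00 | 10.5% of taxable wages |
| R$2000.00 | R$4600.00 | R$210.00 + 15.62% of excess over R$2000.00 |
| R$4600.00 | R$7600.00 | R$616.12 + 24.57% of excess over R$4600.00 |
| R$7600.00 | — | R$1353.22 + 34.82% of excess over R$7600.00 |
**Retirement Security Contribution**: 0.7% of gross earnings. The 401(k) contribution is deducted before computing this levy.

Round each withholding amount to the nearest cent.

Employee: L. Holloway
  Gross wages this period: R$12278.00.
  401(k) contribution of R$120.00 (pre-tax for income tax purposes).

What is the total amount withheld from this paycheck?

R$3025.43

Income Tax: taxable = R$12278.00 − R$120.00 = R$12158.00
  R$1353.22 + 34.82% × (R$12158.00 − R$7600.00) = R$1353.22 + 34.82% × R$4558.00 = R$2940.32
Retirement Security Contribution: 0.7% × R$12158.00 = R$85.11
Total: R$2940.32 + R$85.11 = R$3025.43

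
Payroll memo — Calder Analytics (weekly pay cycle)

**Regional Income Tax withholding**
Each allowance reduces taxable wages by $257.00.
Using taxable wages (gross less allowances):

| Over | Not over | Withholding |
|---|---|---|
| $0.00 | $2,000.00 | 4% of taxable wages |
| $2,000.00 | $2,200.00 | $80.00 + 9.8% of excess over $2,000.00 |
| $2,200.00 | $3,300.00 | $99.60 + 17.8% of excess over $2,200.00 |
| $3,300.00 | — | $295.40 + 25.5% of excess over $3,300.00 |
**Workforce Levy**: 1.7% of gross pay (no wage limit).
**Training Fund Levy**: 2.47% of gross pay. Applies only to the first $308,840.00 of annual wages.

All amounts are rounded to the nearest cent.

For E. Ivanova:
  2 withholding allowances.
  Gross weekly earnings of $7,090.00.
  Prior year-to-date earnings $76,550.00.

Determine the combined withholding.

$1,426.43

Regional Income Tax: taxable = $7,090.00 − 2×$257.00 = $6,576.00
  $295.40 + 25.5% × ($6,576.00 − $3,300.00) = $295.40 + 25.5% × $3,276.00 = $1,130.78
Workforce Levy: 1.7% × $7,090.00 = $120.53
Training Fund Levy: 2.47% × $7,090.00 = $175.12
Total: $1,130.78 + $120.53 + $175.12 = $1,426.43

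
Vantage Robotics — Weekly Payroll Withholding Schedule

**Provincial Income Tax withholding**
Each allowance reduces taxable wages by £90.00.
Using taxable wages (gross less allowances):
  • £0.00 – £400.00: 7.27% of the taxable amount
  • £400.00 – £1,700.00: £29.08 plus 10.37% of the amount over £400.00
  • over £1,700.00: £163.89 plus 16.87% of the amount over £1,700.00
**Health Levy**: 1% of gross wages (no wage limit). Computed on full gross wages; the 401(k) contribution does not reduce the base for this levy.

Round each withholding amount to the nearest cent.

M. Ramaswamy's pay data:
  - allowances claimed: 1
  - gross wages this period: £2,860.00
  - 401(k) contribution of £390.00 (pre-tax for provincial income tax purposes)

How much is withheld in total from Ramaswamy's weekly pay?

£307.21

Provincial Income Tax: taxable = £2,860.00 − £390.00 − 1×£90.00 = £2,380.00
  £163.89 + 16.87% × (£2,380.00 − £1,700.00) = £163.89 + 16.87% × £680.00 = £278.61
Health Levy: 1% × £2,860.00 = £28.60
Total: £278.61 + £28.60 = £307.21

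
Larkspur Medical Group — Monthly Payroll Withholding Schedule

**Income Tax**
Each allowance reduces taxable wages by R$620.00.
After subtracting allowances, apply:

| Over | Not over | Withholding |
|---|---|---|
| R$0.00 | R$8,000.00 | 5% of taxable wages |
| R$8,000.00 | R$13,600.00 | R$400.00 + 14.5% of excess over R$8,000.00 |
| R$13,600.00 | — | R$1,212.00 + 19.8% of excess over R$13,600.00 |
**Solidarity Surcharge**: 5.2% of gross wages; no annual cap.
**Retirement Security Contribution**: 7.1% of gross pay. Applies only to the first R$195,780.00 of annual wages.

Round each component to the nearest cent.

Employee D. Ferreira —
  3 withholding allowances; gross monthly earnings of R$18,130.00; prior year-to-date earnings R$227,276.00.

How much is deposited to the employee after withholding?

R$15,446.58

Income Tax: taxable = R$18,130.00 − 3×R$620.00 = R$16,270.00
  R$1,212.00 + 19.8% × (R$16,270.00 − R$13,600.00) = R$1,212.00 + 19.8% × R$2,670.00 = R$1,740.66
Solidarity Surcharge: 5.2% × R$18,130.00 = R$942.76
Retirement Security Contribution: YTD R$227,276.00 ≥ cap R$195,780.00 → R$0.00
Total withheld: R$1,740.66 + R$942.76 + R$0.00 = R$2,683.42
Net pay: R$18,130.00 − R$2,683.42 = R$15,446.58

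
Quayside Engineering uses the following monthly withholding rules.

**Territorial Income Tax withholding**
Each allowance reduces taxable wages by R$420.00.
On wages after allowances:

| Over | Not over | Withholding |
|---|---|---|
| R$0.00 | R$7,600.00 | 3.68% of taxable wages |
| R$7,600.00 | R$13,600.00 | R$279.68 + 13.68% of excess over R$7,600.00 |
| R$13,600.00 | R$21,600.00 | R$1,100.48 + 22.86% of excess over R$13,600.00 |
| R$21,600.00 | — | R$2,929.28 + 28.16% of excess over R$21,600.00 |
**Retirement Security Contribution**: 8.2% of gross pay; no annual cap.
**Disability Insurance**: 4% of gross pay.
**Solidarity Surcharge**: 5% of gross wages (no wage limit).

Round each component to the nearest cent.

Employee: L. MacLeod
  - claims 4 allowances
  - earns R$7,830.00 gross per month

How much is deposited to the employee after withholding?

R$6,256.92

Territorial Income Tax: taxable = R$7,830.00 − 4×R$420.00 = R$6,150.00
  3.68% × R$6,150.00 = R$226.32
Retirement Security Contribution: 8.2% × R$7,830.00 = R$642.06
Disability Insurance: 4% × R$7,830.00 = R$313.20
Solidarity Surcharge: 5% × R$7,830.00 = R$391.50
Total withheld: R$226.32 + R$642.06 + R$313.20 + R$391.50 = R$1,573.08
Net pay: R$7,830.00 − R$1,573.08 = R$6,256.92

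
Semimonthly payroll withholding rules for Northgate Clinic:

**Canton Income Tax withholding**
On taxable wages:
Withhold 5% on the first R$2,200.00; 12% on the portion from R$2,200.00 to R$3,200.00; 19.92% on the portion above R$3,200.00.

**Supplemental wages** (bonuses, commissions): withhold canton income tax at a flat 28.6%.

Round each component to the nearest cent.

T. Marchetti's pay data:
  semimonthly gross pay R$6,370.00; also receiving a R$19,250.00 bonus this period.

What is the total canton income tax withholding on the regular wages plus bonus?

R$6,366.96

Canton Income Tax: taxable = R$6,370.00
  R$230.00 + 19.92% × (R$6,370.00 − R$3,200.00) = R$230.00 + 19.92% × R$3,170.00 = R$861.46
Supplemental (28.6% flat on bonus): 28.6% × R$19,250.00 = R$5,505.50
Total canton income tax: R$861.46 + R$5,505.50 = R$6,366.96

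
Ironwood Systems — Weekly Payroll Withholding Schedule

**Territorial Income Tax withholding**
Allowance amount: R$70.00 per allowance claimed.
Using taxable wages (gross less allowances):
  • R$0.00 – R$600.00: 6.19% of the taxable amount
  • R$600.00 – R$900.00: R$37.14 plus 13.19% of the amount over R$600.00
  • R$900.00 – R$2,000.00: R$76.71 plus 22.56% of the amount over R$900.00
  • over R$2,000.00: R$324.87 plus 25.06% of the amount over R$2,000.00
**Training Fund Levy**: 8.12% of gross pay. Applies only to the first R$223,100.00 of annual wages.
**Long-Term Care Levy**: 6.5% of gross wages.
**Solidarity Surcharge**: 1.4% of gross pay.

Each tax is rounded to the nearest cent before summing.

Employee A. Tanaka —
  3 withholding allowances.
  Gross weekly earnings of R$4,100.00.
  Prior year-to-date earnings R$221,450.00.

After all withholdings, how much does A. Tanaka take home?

Territorial Income Tax: taxable = R$4,100.00 − 3×R$70.00 = R$3,890.00
  R$324.87 + 25.06% × (R$3,890.00 − R$2,000.00) = R$324.87 + 25.06% × R$1,890.00 = R$798.50
Training Fund Levy: cap R$223,100.00 − YTD R$221,450.00 = R$1,650.00 subject; 8.12% × R$1,650.00 = R$133.98
Long-Term Care Levy: 6.5% × R$4,100.00 = R$266.50
Solidarity Surcharge: 1.4% × R$4,100.00 = R$57.40
Total withheld: R$798.50 + R$133.98 + R$266.50 + R$57.40 = R$1,256.38
Net pay: R$4,100.00 − R$1,256.38 = R$2,843.62

R$2,843.62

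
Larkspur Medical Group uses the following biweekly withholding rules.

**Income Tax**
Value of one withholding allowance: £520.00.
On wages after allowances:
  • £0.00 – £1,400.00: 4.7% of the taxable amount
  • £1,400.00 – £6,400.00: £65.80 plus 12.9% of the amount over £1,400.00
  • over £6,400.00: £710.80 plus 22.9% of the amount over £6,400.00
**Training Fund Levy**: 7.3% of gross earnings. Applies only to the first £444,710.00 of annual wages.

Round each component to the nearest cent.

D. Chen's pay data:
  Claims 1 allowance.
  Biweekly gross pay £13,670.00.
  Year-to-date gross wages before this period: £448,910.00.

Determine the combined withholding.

Income Tax: taxable = £13,670.00 − 1×£520.00 = £13,150.00
  £710.80 + 22.9% × (£13,150.00 − £6,400.00) = £710.80 + 22.9% × £6,750.00 = £2,256.55
Training Fund Levy: YTD £448,910.00 ≥ cap £444,710.00 → £0.00
Total: £2,256.55 + £0.00 = £2,256.55

£2,256.55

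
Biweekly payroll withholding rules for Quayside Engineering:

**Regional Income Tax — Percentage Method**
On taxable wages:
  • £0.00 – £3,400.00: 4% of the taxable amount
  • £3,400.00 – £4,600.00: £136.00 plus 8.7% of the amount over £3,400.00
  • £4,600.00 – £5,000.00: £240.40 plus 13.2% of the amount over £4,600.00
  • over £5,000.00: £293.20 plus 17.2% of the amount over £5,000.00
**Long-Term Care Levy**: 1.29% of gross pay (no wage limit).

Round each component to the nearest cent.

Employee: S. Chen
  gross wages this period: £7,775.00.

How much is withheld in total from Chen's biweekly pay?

Regional Income Tax: taxable = £7,775.00
  £293.20 + 17.2% × (£7,775.00 − £5,000.00) = £293.20 + 17.2% × £2,775.00 = £770.50
Long-Term Care Levy: 1.29% × £7,775.00 = £100.30
Total: £770.50 + £100.30 = £870.80

£870.80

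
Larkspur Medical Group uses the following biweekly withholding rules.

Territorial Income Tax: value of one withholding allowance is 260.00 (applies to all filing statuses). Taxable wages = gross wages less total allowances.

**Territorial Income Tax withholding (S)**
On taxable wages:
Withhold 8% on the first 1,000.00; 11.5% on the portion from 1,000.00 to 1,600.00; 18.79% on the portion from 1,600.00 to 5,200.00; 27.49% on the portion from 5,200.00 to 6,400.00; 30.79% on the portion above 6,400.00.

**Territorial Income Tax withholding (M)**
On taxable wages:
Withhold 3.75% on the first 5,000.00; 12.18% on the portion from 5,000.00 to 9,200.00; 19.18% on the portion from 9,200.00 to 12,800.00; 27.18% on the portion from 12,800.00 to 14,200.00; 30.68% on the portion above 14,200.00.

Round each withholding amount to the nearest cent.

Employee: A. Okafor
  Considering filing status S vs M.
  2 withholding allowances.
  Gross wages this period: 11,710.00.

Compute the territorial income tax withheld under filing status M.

Territorial Income Tax (M): taxable = 11,710.00 − 2×260.00 = 11,190.00
  699.06 + 19.18% × (11,190.00 − 9,200.00) = 699.06 + 19.18% × 1,990.00 = 1,080.74

1,080.74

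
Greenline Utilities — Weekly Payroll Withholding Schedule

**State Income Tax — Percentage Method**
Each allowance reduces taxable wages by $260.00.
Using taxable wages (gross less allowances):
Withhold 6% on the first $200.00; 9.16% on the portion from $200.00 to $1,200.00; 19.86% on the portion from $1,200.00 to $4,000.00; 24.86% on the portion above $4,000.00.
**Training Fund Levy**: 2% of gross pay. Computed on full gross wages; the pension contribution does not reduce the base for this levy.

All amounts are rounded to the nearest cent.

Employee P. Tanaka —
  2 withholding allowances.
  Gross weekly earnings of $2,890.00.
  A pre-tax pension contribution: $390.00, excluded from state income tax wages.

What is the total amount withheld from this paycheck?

State Income Tax: taxable = $2,890.00 − $390.00 − 2×$260.00 = $1,980.00
  $103.60 + 19.86% × ($1,980.00 − $1,200.00) = $103.60 + 19.86% × $780.00 = $258.51
Training Fund Levy: 2% × $2,890.00 = $57.80
Total: $258.51 + $57.80 = $316.31

$316.31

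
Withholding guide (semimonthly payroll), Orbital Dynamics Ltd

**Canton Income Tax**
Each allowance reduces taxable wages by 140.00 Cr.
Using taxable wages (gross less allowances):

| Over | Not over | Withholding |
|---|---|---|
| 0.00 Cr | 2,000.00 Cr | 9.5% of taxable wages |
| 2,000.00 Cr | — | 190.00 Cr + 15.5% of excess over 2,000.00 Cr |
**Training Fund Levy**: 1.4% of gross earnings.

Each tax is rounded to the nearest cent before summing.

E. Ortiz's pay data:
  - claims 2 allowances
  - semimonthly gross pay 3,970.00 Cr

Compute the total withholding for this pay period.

Canton Income Tax: taxable = 3,970.00 Cr − 2×140.00 Cr = 3,690.00 Cr
  190.00 Cr + 15.5% × (3,690.00 Cr − 2,000.00 Cr) = 190.00 Cr + 15.5% × 1,690.00 Cr = 451.95 Cr
Training Fund Levy: 1.4% × 3,970.00 Cr = 55.58 Cr
Total: 451.95 Cr + 55.58 Cr = 507.53 Cr

507.53 Cr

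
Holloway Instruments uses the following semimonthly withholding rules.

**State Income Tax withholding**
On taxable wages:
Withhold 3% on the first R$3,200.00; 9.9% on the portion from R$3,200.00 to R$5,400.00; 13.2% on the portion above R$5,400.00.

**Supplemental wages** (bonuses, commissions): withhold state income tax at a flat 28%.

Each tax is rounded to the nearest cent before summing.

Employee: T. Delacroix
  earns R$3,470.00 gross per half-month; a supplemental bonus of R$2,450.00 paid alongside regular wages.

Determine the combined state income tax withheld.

State Income Tax: taxable = R$3,470.00
  R$96.00 + 9.9% × (R$3,470.00 − R$3,200.00) = R$96.00 + 9.9% × R$270.00 = R$122.73
Supplemental (28% flat on bonus): 28% × R$2,450.00 = R$686.00
Total state income tax: R$122.73 + R$686.00 = R$808.73

R$808.73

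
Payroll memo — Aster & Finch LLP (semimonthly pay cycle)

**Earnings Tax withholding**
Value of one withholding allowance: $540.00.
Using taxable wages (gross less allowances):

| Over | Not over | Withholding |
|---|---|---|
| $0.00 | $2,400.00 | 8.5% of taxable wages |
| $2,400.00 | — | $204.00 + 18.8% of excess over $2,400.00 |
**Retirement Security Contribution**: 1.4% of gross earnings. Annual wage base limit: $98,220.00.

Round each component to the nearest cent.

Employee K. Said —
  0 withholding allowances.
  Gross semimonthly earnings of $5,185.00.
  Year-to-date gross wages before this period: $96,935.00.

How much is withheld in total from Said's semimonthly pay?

Earnings Tax: taxable = $5,185.00
  $204.00 + 18.8% × ($5,185.00 − $2,400.00) = $204.00 + 18.8% × $2,785.00 = $727.58
Retirement Security Contribution: cap $98,220.00 − YTD $96,935.00 = $1,285.00 subject; 1.4% × $1,285.00 = $17.99
Total: $727.58 + $17.99 = $745.57

$745.57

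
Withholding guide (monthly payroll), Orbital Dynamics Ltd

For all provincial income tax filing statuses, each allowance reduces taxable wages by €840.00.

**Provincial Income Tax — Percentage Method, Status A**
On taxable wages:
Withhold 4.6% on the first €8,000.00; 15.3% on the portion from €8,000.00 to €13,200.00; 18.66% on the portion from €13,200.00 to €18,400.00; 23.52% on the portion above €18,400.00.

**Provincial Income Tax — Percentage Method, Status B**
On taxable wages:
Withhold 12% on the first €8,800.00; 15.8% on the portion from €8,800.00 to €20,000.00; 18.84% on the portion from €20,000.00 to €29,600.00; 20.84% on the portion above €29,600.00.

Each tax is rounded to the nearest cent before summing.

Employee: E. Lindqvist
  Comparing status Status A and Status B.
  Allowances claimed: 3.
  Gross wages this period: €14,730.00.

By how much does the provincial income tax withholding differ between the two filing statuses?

€582.65

Provincial Income Tax (Status A): taxable = €14,730.00 − 3×€840.00 = €12,210.00
  €368.00 + 15.3% × (€12,210.00 − €8,000.00) = €368.00 + 15.3% × €4,210.00 = €1,012.13
Provincial Income Tax (Status B): taxable = €14,730.00 − 3×€840.00 = €12,210.00
  €1,056.00 + 15.8% × (€12,210.00 − €8,800.00) = €1,056.00 + 15.8% × €3,410.00 = €1,594.78
Difference: |€1,012.13 − €1,594.78| = €582.65 (higher under Status B)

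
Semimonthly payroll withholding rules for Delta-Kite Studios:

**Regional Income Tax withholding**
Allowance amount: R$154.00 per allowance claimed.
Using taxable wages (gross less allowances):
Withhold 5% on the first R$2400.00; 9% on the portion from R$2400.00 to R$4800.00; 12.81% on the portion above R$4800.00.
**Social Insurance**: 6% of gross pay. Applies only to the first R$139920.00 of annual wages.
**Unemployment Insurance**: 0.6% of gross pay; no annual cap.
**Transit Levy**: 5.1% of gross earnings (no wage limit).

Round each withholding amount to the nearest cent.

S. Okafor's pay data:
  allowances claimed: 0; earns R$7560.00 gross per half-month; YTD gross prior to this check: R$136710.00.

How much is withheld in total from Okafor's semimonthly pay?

R$1313.08

Regional Income Tax: taxable = R$7560.00
  R$336.00 + 12.81% × (R$7560.00 − R$4800.00) = R$336.00 + 12.81% × R$2760.00 = R$689.56
Social Insurance: cap R$139920.00 − YTD R$136710.00 = R$3210.00 subject; 6% × R$3210.00 = R$192.60
Unemployment Insurance: 0.6% × R$7560.00 = R$45.36
Transit Levy: 5.1% × R$7560.00 = R$385.56
Total: R$689.56 + R$192.60 + R$45.36 + R$385.56 = R$1313.08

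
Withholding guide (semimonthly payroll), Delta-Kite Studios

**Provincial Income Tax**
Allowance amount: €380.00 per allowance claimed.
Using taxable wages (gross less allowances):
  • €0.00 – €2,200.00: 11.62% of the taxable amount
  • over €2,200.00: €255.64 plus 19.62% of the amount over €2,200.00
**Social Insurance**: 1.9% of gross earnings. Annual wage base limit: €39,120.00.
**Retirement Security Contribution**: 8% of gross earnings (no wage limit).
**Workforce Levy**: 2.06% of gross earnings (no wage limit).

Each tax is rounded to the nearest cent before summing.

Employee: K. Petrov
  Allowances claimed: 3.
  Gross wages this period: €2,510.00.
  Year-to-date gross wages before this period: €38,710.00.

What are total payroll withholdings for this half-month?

€419.49

Provincial Income Tax: taxable = €2,510.00 − 3×€380.00 = €1,370.00
  11.62% × €1,370.00 = €159.19
Social Insurance: cap €39,120.00 − YTD €38,710.00 = €410.00 subject; 1.9% × €410.00 = €7.79
Retirement Security Contribution: 8% × €2,510.00 = €200.80
Workforce Levy: 2.06% × €2,510.00 = €51.71
Total: €159.19 + €7.79 + €200.80 + €51.71 = €419.49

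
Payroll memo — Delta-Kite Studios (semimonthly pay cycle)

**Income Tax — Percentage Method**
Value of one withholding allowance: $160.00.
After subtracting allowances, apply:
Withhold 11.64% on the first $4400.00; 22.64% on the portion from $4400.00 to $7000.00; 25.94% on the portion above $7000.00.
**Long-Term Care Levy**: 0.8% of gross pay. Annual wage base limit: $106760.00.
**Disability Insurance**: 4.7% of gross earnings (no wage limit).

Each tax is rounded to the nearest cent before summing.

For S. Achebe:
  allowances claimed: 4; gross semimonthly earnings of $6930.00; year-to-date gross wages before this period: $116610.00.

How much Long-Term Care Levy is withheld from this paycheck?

Long-Term Care Levy: YTD $116610.00 ≥ cap $106760.00 → $0.00

$0.00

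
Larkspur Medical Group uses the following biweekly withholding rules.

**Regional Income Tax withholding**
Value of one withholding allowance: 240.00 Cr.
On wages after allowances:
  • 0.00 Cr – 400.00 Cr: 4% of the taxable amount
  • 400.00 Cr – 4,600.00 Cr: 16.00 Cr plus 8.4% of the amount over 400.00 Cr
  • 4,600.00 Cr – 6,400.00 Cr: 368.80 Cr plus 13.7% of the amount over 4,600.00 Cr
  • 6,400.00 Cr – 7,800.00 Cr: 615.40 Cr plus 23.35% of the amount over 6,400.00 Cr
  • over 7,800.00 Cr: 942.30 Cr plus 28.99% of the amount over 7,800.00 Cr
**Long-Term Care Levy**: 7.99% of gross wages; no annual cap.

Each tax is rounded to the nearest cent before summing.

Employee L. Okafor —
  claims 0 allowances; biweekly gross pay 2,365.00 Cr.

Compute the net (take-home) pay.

1,994.98 Cr

Regional Income Tax: taxable = 2,365.00 Cr
  16.00 Cr + 8.4% × (2,365.00 Cr − 400.00 Cr) = 16.00 Cr + 8.4% × 1,965.00 Cr = 181.06 Cr
Long-Term Care Levy: 7.99% × 2,365.00 Cr = 188.96 Cr
Total withheld: 181.06 Cr + 188.96 Cr = 370.02 Cr
Net pay: 2,365.00 Cr − 370.02 Cr = 1,994.98 Cr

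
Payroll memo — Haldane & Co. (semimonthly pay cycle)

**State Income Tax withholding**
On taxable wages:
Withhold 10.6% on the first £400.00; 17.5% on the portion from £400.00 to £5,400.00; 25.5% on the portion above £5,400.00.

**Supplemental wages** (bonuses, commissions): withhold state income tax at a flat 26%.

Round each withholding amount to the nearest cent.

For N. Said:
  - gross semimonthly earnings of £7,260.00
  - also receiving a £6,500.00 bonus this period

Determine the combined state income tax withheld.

£3,081.70

State Income Tax: taxable = £7,260.00
  £917.40 + 25.5% × (£7,260.00 − £5,400.00) = £917.40 + 25.5% × £1,860.00 = £1,391.70
Supplemental (26% flat on bonus): 26% × £6,500.00 = £1,690.00
Total state income tax: £1,391.70 + £1,690.00 = £3,081.70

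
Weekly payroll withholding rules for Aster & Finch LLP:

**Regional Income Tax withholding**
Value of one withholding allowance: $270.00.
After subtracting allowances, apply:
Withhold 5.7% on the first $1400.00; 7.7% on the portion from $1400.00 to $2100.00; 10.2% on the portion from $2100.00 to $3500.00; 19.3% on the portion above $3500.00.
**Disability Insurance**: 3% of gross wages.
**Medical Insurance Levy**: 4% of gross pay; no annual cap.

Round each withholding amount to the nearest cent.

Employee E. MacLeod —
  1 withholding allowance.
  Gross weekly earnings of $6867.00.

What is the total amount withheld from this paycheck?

$1354.91

Regional Income Tax: taxable = $6867.00 − 1×$270.00 = $6597.00
  $276.50 + 19.3% × ($6597.00 − $3500.00) = $276.50 + 19.3% × $3097.00 = $874.22
Disability Insurance: 3% × $6867.00 = $206.01
Medical Insurance Levy: 4% × $6867.00 = $274.68
Total: $874.22 + $206.01 + $274.68 = $1354.91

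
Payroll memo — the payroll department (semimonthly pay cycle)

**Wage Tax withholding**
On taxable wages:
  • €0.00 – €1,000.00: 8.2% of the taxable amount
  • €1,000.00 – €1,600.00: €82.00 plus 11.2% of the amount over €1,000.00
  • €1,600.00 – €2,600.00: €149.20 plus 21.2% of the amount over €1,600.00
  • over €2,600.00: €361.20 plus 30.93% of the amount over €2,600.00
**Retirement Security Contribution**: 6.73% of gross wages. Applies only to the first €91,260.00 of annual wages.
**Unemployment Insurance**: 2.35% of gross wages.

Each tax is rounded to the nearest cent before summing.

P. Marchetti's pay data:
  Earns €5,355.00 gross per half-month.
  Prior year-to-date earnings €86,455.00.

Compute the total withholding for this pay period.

€1,662.54

Wage Tax: taxable = €5,355.00
  €361.20 + 30.93% × (€5,355.00 − €2,600.00) = €361.20 + 30.93% × €2,755.00 = €1,213.32
Retirement Security Contribution: cap €91,260.00 − YTD €86,455.00 = €4,805.00 subject; 6.73% × €4,805.00 = €323.38
Unemployment Insurance: 2.35% × €5,355.00 = €125.84
Total: €1,213.32 + €323.38 + €125.84 = €1,662.54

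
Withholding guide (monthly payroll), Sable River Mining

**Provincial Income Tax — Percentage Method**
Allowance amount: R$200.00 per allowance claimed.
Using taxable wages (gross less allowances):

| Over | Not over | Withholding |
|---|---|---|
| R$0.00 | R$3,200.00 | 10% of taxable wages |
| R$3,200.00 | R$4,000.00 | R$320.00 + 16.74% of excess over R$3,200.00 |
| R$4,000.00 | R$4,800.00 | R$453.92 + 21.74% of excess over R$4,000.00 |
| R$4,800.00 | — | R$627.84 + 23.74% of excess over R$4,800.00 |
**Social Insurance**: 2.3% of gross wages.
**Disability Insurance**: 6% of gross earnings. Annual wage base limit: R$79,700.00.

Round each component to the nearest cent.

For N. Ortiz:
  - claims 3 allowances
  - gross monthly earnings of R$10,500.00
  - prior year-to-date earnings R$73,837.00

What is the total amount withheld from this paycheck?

R$2,431.86

Provincial Income Tax: taxable = R$10,500.00 − 3×R$200.00 = R$9,900.00
  R$627.84 + 23.74% × (R$9,900.00 − R$4,800.00) = R$627.84 + 23.74% × R$5,100.00 = R$1,838.58
Social Insurance: 2.3% × R$10,500.00 = R$241.50
Disability Insurance: cap R$79,700.00 − YTD R$73,837.00 = R$5,863.00 subject; 6% × R$5,863.00 = R$351.78
Total: R$1,838.58 + R$241.50 + R$351.78 = R$2,431.86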